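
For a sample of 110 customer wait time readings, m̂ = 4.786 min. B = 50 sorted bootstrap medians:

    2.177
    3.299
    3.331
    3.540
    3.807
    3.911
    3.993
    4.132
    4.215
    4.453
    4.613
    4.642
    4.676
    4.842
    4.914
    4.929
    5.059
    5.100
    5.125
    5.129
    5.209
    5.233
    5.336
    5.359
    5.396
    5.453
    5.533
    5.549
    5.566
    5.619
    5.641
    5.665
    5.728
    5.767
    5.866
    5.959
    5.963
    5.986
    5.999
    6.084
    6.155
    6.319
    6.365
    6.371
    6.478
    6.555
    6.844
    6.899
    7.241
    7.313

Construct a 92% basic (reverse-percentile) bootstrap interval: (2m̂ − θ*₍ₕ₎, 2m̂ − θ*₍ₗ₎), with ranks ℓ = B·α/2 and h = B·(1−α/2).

Percentile endpoints at ranks 2 and 48: θ*₍2₎ = 3.299, θ*₍48₎ = 6.899.
Basic interval reflects these around m̂:
  lower = 2 × 4.786 − 6.899 = 2.673
  upper = 2 × 4.786 − 3.299 = 6.273

(2.673, 6.273)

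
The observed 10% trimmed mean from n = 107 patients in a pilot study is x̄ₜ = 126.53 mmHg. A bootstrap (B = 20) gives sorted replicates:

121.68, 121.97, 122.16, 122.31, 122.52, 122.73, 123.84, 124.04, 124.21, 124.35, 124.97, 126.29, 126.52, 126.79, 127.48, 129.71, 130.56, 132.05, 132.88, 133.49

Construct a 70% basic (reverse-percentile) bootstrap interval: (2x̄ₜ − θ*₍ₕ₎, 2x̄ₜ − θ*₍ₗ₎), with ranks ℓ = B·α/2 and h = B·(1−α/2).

(122.50, 130.90)

Percentile endpoints at ranks 3 and 17: θ*₍3₎ = 122.16, θ*₍17₎ = 130.56.
Basic interval reflects these around x̄ₜ:
  lower = 2 × 126.53 − 130.56 = 122.50
  upper = 2 × 126.53 − 122.16 = 130.90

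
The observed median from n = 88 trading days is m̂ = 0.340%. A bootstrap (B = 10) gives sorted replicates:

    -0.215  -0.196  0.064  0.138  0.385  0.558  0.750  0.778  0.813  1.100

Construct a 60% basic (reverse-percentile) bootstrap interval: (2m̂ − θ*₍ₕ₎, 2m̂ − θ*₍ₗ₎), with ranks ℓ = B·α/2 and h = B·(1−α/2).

Percentile endpoints at ranks 2 and 8: θ*₍2₎ = -0.196, θ*₍8₎ = 0.778.
Basic interval reflects these around m̂:
  lower = 2 × 0.340 − 0.778 = -0.098
  upper = 2 × 0.340 − -0.196 = 0.876

(-0.098, 0.876)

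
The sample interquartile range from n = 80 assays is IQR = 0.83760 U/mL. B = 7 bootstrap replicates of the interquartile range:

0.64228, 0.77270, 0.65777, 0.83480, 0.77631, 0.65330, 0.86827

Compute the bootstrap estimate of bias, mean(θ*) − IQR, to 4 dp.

mean(θ*) = (0.64228 + 0.77270 + 0.65777 + 0.83480 + 0.77631 + 0.65330 + 0.86827) / 7 = 0.74363
bias = 0.74363 − 0.83760

bias = −0.0940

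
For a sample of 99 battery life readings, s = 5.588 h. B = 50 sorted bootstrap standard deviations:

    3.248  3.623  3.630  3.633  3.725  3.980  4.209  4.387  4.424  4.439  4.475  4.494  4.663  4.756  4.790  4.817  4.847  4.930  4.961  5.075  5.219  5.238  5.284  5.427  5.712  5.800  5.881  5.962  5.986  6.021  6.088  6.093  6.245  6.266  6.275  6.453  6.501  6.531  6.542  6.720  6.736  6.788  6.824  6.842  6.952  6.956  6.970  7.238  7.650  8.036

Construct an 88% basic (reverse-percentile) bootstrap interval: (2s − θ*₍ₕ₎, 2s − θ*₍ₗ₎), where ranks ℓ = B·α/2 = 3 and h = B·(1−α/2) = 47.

(4.206, 7.546)

Percentile endpoints at ranks 3 and 47: θ*₍3₎ = 3.630, θ*₍47₎ = 6.970.
Basic interval reflects these around s:
  lower = 2 × 5.588 − 6.970 = 4.206
  upper = 2 × 5.588 − 3.630 = 7.546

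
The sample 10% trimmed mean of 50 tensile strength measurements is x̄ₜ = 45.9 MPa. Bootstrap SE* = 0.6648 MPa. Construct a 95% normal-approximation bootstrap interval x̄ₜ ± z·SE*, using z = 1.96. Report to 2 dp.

Margin = 1.96 × 0.6648 = 1.303
Interval: 45.9 ± 1.303

(44.60, 47.20)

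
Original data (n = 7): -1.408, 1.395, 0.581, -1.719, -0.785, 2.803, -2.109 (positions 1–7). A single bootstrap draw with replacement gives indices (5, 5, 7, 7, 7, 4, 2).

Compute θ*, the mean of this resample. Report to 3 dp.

θ* = -1.174

Resample values: -0.785, -0.785, -2.109, -2.109, -2.109, -1.719, 1.395.
Mean = ((-0.785) + (-0.785) + (-2.109) + (-2.109) + (-2.109) + (-1.719) + 1.395) / 7 = -8.2210 / 7 = -1.174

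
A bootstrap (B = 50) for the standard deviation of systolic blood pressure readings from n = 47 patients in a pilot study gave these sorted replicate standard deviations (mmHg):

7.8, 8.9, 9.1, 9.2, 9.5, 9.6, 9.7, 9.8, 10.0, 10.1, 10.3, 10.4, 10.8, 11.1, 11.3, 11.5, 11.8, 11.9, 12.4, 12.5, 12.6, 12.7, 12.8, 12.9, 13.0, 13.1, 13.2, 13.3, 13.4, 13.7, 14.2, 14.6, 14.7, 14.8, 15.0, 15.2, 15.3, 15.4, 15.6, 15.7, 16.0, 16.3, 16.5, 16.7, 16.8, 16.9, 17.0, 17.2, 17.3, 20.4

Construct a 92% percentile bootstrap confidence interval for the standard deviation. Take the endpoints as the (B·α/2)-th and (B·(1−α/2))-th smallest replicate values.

α = 0.08; lower rank = 50 × 0.040 = 2; upper rank = 50 × 0.960 = 48.
The 2nd smallest replicate is 8.9; the 48th is 17.2.

(8.9, 17.2)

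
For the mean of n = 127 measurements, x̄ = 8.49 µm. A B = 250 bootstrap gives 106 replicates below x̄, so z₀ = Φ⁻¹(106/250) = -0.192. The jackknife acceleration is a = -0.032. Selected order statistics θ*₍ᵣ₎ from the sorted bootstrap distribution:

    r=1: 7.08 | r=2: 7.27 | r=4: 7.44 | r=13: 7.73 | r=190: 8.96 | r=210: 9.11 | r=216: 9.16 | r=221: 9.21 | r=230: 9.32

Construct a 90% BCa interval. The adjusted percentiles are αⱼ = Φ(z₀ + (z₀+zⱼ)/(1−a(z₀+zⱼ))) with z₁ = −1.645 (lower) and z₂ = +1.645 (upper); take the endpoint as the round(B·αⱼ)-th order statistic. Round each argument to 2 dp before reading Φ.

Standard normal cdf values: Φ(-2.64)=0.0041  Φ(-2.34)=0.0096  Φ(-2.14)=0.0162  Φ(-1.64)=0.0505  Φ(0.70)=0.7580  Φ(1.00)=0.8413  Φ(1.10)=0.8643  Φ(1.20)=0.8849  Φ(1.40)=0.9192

(7.44, 9.21)

Lower: z₀ + z₁ = -0.192 + (-1.645) = -1.837; 1 − a(z₀+z₁) = 1 − (-0.032)(-1.837) = 0.9412; argument = -0.192 + (-1.837)/0.9412 = -2.1437 → -2.14.
α₁ = Φ(-2.14) = 0.0162; rank = round(250 × 0.0162) = 4; θ*₍4₎ = 7.44.
Upper: z₀ + z₂ = 1.453; 1 − a(z₀+z₂) = 1.0465; argument = 1.1964 → 1.20; α₂ = 0.8849; rank = 221; θ*₍221₎ = 9.21.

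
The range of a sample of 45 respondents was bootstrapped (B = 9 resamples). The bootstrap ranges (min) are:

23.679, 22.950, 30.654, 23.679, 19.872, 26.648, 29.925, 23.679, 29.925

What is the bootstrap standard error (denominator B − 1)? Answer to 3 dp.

Bootstrap SE is the standard deviation of the 9 replicate ranges.
Mean of replicates: (23.679 + 22.950 + 30.654 + 23.679 + 19.872 + 26.648 + 29.925 + 23.679 + 29.925) / 9 = 231.0110 / 9 = 25.6679
Sum of squared deviations: (−1.9889)² + (−2.7179)² + (+4.9861)² + (−1.9889)² + (−5.7959)² + (+0.9801)² + (+4.2571)² + (−1.9889)² + (+4.2571)² = 114.9142
Variance = 114.9142 / 8 = 14.3643
SE* = √14.3643

SE* = 3.790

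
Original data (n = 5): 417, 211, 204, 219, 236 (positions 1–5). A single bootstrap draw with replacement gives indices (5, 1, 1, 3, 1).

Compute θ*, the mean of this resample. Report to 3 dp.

Resample values: 236, 417, 417, 204, 417.
Mean = (236 + 417 + 417 + 204 + 417) / 5 = 1691.0 / 5 = 338.200

θ* = 338.200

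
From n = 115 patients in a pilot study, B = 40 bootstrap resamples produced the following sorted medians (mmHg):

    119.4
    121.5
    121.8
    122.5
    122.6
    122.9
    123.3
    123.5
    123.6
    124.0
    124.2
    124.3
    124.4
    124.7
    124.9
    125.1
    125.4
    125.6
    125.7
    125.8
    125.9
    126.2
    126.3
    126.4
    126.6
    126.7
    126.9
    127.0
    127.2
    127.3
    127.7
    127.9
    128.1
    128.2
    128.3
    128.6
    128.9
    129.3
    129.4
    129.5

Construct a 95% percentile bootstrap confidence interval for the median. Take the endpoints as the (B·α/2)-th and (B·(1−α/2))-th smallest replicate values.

(119.4, 129.4)

α = 0.05; lower rank = 40 × 0.025 = 1; upper rank = 40 × 0.975 = 39.
The 1st smallest replicate is 119.4; the 39th is 129.4.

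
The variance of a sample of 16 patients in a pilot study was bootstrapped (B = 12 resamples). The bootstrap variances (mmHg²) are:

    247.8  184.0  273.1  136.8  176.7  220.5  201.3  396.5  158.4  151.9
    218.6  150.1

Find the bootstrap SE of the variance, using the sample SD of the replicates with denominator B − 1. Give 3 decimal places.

Bootstrap SE is the standard deviation of the 12 replicate variances.
Mean of replicates: (247.8 + 184.0 + 273.1 + 136.8 + 176.7 + 220.5 + 201.3 + 396.5 + 158.4 + 151.9 + 218.6 + 150.1) / 12 = 2515.7000 / 12 = 209.6417
Sum of squared deviations: (+38.1583)² + (−25.6417)² + (+63.4583)² + (−72.8417)² + (−32.9417)² + (+10.8583)² + (−8.3417)² + (+186.8583)² + (−51.2417)² + (−57.7417)² + (+8.9583)² + (−59.5417)² = 57220.3692
Variance = 57220.3692 / 11 = 5201.8517
SE* = √5201.8517

SE* = 72.124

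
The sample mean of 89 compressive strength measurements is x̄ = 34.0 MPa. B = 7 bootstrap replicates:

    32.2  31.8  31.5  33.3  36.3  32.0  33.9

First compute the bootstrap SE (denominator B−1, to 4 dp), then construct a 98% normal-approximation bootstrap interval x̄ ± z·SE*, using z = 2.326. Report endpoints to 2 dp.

(30.07, 37.93)

Mean of replicates = 33.0000; sum of squared deviations = 17.1200; SE* = √(17.1200/6) = 1.6892
Margin = 2.326 × 1.6892 = 3.929
Interval: 34.0 ± 3.929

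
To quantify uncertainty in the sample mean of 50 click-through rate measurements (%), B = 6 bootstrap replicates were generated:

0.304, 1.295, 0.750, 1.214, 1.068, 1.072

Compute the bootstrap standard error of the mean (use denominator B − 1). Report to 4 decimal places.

SE* = 0.3674

Bootstrap SE is the standard deviation of the 6 replicate means.
Mean of replicates: (0.304 + 1.295 + 0.750 + 1.214 + 1.068 + 1.072) / 6 = 5.70300 / 6 = 0.95050
Sum of squared deviations: (−0.64650)² + (+0.34450)² + (−0.20050)² + (+0.26350)² + (+0.11750)² + (+0.12150)² = 0.67484
Variance = 0.67484 / 5 = 0.13497
SE* = √0.13497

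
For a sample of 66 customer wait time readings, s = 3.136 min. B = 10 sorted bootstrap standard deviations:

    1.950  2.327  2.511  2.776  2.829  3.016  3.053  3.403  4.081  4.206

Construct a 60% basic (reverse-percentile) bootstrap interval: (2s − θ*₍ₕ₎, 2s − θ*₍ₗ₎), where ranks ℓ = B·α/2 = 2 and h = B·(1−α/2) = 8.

(2.869, 3.945)

Percentile endpoints at ranks 2 and 8: θ*₍2₎ = 2.327, θ*₍8₎ = 3.403.
Basic interval reflects these around s:
  lower = 2 × 3.136 − 3.403 = 2.869
  upper = 2 × 3.136 − 2.327 = 3.945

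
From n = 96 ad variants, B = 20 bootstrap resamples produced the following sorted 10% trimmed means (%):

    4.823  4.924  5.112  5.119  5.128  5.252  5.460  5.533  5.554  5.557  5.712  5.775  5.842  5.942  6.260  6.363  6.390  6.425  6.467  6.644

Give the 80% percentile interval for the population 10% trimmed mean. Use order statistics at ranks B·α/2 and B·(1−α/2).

α = 0.20; lower rank = 20 × 0.100 = 2; upper rank = 20 × 0.900 = 18.
The 2nd smallest replicate is 4.924; the 18th is 6.425.

(4.924, 6.425)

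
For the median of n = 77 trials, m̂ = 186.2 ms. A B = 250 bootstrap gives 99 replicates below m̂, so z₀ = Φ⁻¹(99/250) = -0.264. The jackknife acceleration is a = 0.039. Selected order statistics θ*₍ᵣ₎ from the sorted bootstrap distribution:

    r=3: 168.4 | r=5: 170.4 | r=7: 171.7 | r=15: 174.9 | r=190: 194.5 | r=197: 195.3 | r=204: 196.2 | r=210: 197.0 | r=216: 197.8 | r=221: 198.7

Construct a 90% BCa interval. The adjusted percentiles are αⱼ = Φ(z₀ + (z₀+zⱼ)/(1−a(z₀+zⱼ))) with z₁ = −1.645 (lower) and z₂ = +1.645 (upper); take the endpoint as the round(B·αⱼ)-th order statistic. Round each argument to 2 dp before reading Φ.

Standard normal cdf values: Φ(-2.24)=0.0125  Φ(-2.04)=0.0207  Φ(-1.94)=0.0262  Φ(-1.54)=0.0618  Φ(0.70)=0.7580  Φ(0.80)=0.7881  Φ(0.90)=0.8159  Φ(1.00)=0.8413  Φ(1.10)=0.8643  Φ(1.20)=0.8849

Lower: z₀ + z₁ = -0.264 + (-1.645) = -1.909; 1 − a(z₀+z₁) = 1 − (0.039)(-1.909) = 1.0745; argument = -0.264 + (-1.909)/1.0745 = -2.0407 → -2.04.
α₁ = Φ(-2.04) = 0.0207; rank = round(250 × 0.0207) = 5; θ*₍5₎ = 170.4.
Upper: z₀ + z₂ = 1.381; 1 − a(z₀+z₂) = 0.9461; argument = 1.1956 → 1.20; α₂ = 0.8849; rank = 221; θ*₍221₎ = 198.7.

(170.4, 198.7)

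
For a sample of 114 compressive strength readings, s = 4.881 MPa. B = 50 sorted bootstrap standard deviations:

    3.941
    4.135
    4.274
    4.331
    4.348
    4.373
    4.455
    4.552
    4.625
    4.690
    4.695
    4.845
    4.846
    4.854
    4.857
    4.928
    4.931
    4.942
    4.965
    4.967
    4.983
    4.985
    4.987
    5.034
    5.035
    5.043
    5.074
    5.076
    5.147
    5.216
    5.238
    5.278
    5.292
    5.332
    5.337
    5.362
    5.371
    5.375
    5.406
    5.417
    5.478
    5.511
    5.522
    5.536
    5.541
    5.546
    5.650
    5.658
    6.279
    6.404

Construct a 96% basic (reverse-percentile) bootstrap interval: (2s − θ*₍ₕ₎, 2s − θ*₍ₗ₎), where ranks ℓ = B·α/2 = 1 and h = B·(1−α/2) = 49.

(3.483, 5.821)

Percentile endpoints at ranks 1 and 49: θ*₍1₎ = 3.941, θ*₍49₎ = 6.279.
Basic interval reflects these around s:
  lower = 2 × 4.881 − 6.279 = 3.483
  upper = 2 × 4.881 − 3.941 = 5.821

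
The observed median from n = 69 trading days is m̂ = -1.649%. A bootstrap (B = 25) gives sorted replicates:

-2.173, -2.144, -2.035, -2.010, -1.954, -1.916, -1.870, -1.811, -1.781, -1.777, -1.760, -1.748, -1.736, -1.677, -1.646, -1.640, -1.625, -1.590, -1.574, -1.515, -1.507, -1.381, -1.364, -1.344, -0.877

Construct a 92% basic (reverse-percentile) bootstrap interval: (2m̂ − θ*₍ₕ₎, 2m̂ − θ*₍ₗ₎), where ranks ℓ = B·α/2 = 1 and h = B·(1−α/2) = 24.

Percentile endpoints at ranks 1 and 24: θ*₍1₎ = -2.173, θ*₍24₎ = -1.344.
Basic interval reflects these around m̂:
  lower = 2 × -1.649 − -1.344 = -1.954
  upper = 2 × -1.649 − -2.173 = -1.125

(-1.954, -1.125)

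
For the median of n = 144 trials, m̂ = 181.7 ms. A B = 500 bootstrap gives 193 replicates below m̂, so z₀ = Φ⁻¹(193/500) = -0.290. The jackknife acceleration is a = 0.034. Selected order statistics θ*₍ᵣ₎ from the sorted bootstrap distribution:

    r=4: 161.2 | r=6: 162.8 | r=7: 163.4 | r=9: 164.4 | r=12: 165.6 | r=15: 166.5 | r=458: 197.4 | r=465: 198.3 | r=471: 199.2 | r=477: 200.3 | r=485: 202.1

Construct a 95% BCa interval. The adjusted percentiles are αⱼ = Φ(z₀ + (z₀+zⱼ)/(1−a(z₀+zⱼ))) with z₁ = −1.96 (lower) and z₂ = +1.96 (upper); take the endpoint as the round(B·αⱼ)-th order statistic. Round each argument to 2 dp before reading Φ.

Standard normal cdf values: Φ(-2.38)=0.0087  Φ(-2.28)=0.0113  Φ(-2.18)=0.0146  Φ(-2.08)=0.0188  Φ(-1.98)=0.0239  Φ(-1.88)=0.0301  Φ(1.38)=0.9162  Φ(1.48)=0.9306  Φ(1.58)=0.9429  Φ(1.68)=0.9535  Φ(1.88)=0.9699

(161.2, 198.3)

Lower: z₀ + z₁ = -0.290 + (-1.960) = -2.250; 1 − a(z₀+z₁) = 1 − (0.034)(-2.250) = 1.0765; argument = -0.290 + (-2.250)/1.0765 = -2.3801 → -2.38.
α₁ = Φ(-2.38) = 0.0087; rank = round(500 × 0.0087) = 4; θ*₍4₎ = 161.2.
Upper: z₀ + z₂ = 1.670; 1 − a(z₀+z₂) = 0.9432; argument = 1.4805 → 1.48; α₂ = 0.9306; rank = 465; θ*₍465₎ = 198.3.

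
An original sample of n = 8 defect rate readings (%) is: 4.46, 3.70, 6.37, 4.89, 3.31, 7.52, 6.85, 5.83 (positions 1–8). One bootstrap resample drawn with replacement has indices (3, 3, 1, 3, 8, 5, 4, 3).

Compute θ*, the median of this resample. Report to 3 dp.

θ* = 6.100

Resample values: 6.37, 6.37, 4.46, 6.37, 5.83, 3.31, 4.89, 6.37.
Sorted: 3.31, 4.46, 4.89, 5.83, 6.37, 6.37, 6.37, 6.37
Median = average of the two middle values = 6.100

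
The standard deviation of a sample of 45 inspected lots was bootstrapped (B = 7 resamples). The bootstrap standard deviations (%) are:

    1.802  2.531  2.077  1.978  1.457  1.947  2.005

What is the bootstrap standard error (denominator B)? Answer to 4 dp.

SE* = 0.2975

Bootstrap SE is the standard deviation of the 7 replicate standard deviations.
Mean of replicates: (1.802 + 2.531 + 2.077 + 1.978 + 1.457 + 1.947 + 2.005) / 7 = 13.79700 / 7 = 1.97100
Sum of squared deviations: (−0.16900)² + (+0.56000)² + (+0.10600)² + (+0.00700)² + (−0.51400)² + (−0.02400)² + (+0.03400)² = 0.61937
Variance = 0.61937 / 7 = 0.08848
SE* = √0.08848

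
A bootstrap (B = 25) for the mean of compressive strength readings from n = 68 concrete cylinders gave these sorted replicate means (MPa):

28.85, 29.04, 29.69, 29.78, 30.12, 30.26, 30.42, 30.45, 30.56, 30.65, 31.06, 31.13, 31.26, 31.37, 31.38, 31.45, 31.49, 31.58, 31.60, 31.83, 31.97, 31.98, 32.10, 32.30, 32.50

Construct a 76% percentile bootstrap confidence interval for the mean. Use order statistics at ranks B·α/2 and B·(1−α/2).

(29.69, 31.98)

α = 0.24; lower rank = 25 × 0.120 = 3; upper rank = 25 × 0.880 = 22.
The 3rd smallest replicate is 29.69; the 22nd is 31.98.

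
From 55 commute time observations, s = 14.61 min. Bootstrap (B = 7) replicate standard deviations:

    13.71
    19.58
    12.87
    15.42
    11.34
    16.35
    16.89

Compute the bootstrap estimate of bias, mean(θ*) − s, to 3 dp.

mean(θ*) = (13.71 + 19.58 + 12.87 + 15.42 + 11.34 + 16.35 + 16.89) / 7 = 15.1657
bias = 15.1657 − 14.61

bias = +0.556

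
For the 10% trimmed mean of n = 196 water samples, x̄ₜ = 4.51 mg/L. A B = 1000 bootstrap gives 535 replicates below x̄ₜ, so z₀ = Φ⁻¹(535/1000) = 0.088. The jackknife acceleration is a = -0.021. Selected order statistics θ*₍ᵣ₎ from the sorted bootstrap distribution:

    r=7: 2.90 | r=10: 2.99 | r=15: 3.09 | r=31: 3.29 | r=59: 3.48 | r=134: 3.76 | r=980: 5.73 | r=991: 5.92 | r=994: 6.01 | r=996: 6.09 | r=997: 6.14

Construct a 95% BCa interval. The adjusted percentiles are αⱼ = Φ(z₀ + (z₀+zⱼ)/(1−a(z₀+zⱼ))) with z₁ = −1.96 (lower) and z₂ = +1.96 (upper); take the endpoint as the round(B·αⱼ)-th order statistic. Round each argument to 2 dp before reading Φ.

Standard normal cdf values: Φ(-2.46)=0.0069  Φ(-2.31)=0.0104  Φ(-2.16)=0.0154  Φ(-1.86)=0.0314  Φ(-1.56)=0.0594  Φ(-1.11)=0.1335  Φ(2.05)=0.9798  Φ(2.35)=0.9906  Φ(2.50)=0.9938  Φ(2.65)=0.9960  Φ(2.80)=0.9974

Lower: z₀ + z₁ = 0.088 + (-1.960) = -1.872; 1 − a(z₀+z₁) = 1 − (-0.021)(-1.872) = 0.9607; argument = 0.088 + (-1.872)/0.9607 = -1.8606 → -1.86.
α₁ = Φ(-1.86) = 0.0314; rank = round(1000 × 0.0314) = 31; θ*₍31₎ = 3.29.
Upper: z₀ + z₂ = 2.048; 1 − a(z₀+z₂) = 1.0430; argument = 2.0516 → 2.05; α₂ = 0.9798; rank = 980; θ*₍980₎ = 5.73.

(3.29, 5.73)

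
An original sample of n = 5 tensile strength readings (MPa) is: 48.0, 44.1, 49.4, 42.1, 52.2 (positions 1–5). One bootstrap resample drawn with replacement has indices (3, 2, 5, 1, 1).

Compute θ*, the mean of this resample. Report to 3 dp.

Resample values: 49.4, 44.1, 52.2, 48.0, 48.0.
Mean = (49.4 + 44.1 + 52.2 + 48.0 + 48.0) / 5 = 241.70 / 5 = 48.340

θ* = 48.340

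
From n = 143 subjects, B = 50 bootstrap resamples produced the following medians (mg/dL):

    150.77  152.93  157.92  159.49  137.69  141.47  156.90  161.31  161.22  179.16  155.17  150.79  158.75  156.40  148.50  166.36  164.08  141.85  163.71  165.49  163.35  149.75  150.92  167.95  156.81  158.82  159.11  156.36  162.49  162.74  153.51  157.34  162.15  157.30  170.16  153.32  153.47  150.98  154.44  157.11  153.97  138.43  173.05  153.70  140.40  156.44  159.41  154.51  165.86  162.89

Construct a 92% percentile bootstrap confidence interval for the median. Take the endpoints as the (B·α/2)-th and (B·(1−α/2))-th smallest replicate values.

(138.43, 170.16)

Sorted replicates: 137.69, 138.43, 140.40, 141.47, 141.85, 148.50, 149.75, 150.77, 150.79, 150.92, 150.98, 152.93, 153.32, 153.47, 153.51, 153.70, 153.97, 154.44, 154.51, 155.17, 156.36, 156.40, 156.44, 156.81, 156.90, 157.11, 157.30, 157.34, 157.92, 158.75, 158.82, 159.11, 159.41, 159.49, 161.22, 161.31, 162.15, 162.49, 162.74, 162.89, 163.35, 163.71, 164.08, 165.49, 165.86, 166.36, 167.95, 170.16, 173.05, 179.16
α = 0.08; lower rank = 50 × 0.040 = 2; upper rank = 50 × 0.960 = 48.
The 2nd smallest replicate is 138.43; the 48th is 170.16.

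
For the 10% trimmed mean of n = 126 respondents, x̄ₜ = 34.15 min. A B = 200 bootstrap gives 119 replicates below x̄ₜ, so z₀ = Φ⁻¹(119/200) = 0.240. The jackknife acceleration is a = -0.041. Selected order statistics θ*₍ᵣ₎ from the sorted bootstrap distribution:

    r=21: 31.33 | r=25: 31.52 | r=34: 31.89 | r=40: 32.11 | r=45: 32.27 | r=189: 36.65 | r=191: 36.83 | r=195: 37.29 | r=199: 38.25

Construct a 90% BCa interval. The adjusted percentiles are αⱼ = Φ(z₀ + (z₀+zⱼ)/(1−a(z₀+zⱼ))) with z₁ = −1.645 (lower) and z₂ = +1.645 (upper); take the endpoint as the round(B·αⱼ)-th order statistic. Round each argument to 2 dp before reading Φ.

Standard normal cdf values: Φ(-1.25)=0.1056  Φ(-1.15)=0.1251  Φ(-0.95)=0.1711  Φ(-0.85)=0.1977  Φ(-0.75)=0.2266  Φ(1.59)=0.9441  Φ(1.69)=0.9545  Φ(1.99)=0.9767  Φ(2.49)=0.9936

Lower: z₀ + z₁ = 0.240 + (-1.645) = -1.405; 1 − a(z₀+z₁) = 1 − (-0.041)(-1.405) = 0.9424; argument = 0.240 + (-1.405)/0.9424 = -1.2509 → -1.25.
α₁ = Φ(-1.25) = 0.1056; rank = round(200 × 0.1056) = 21; θ*₍21₎ = 31.33.
Upper: z₀ + z₂ = 1.885; 1 − a(z₀+z₂) = 1.0773; argument = 1.9898 → 1.99; α₂ = 0.9767; rank = 195; θ*₍195₎ = 37.29.

(31.33, 37.29)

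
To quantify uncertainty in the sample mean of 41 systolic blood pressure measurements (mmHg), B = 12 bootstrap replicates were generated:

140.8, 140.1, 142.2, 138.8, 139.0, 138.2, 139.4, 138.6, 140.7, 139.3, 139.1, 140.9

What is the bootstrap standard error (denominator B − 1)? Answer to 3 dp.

Bootstrap SE is the standard deviation of the 12 replicate means.
Mean of replicates: (140.8 + 140.1 + 142.2 + 138.8 + 139.0 + 138.2 + 139.4 + 138.6 + 140.7 + 139.3 + 139.1 + 140.9) / 12 = 1677.1000 / 12 = 139.7583
Sum of squared deviations: (+1.0417)² + (+0.3417)² + (+2.4417)² + (−0.9583)² + (−0.7583)² + (−1.5583)² + (−0.3583)² + (−1.1583)² + (+0.9417)² + (−0.4583)² + (−0.6583)² + (+1.1417)² = 15.3892
Variance = 15.3892 / 11 = 1.3990
SE* = √1.3990

SE* = 1.183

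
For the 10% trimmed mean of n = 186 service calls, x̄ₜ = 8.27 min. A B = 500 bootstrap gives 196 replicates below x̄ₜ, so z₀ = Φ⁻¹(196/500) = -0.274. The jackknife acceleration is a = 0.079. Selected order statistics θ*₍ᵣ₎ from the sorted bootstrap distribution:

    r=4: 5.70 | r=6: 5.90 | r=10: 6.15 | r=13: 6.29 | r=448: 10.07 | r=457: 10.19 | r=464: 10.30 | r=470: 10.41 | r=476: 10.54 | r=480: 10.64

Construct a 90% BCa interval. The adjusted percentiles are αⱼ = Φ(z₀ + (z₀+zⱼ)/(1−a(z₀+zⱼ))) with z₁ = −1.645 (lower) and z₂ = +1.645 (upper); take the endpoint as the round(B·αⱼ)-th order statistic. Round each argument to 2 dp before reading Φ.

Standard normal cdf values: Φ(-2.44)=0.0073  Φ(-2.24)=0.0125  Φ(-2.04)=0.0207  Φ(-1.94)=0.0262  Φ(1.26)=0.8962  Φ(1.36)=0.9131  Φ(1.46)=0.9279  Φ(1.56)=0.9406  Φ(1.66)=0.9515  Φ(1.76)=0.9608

Lower: z₀ + z₁ = -0.274 + (-1.645) = -1.919; 1 − a(z₀+z₁) = 1 − (0.079)(-1.919) = 1.1516; argument = -0.274 + (-1.919)/1.1516 = -1.9404 → -1.94.
α₁ = Φ(-1.94) = 0.0262; rank = round(500 × 0.0262) = 13; θ*₍13₎ = 6.29.
Upper: z₀ + z₂ = 1.371; 1 − a(z₀+z₂) = 0.8917; argument = 1.2635 → 1.26; α₂ = 0.8962; rank = 448; θ*₍448₎ = 10.07.

(6.29, 10.07)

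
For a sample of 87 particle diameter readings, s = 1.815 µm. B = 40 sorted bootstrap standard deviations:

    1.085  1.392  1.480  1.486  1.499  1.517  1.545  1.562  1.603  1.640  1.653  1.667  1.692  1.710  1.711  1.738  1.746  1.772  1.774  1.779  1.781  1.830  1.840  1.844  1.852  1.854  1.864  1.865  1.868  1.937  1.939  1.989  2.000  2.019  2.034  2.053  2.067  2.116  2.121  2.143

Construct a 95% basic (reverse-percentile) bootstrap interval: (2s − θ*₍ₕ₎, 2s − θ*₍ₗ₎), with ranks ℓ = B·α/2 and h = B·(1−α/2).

(1.509, 2.545)

Percentile endpoints at ranks 1 and 39: θ*₍1₎ = 1.085, θ*₍39₎ = 2.121.
Basic interval reflects these around s:
  lower = 2 × 1.815 − 2.121 = 1.509
  upper = 2 × 1.815 − 1.085 = 2.545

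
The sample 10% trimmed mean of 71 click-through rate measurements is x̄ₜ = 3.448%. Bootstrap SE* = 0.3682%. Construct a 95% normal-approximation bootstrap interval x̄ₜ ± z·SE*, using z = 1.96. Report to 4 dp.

(2.7263, 4.1697)

Margin = 1.96 × 0.3682 = 0.72167
Interval: 3.448 ± 0.72167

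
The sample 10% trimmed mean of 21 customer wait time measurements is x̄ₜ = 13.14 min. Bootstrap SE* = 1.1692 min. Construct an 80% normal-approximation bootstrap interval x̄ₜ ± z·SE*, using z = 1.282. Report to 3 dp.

Margin = 1.282 × 1.1692 = 1.4989
Interval: 13.14 ± 1.4989

(11.641, 14.639)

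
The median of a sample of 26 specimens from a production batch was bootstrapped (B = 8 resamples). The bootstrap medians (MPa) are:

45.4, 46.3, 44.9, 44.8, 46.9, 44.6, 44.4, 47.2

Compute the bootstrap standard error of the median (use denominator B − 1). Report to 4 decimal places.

SE* = 1.0914

Bootstrap SE is the standard deviation of the 8 replicate medians.
Mean of replicates: (45.4 + 46.3 + 44.9 + 44.8 + 46.9 + 44.6 + 44.4 + 47.2) / 8 = 364.50000 / 8 = 45.56250
Sum of squared deviations: (−0.16250)² + (+0.73750)² + (−0.66250)² + (−0.76250)² + (+1.33750)² + (−0.96250)² + (−1.16250)² + (+1.63750)² = 8.33875
Variance = 8.33875 / 7 = 1.19125
SE* = √1.19125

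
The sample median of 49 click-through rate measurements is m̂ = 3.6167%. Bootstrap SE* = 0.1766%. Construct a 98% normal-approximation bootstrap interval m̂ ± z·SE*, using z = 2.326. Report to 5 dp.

Margin = 2.326 × 0.1766 = 0.410772
Interval: 3.6167 ± 0.410772

(3.20593, 4.02747)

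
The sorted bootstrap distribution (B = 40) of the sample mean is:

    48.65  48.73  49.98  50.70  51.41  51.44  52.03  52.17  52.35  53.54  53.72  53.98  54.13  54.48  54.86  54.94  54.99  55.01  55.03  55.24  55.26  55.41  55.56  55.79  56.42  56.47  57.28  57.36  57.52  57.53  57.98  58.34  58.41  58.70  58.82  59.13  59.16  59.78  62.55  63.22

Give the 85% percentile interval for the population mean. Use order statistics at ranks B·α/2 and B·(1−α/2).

(49.98, 59.16)

α = 0.15; lower rank = 40 × 0.075 = 3; upper rank = 40 × 0.925 = 37.
The 3rd smallest replicate is 49.98; the 37th is 59.16.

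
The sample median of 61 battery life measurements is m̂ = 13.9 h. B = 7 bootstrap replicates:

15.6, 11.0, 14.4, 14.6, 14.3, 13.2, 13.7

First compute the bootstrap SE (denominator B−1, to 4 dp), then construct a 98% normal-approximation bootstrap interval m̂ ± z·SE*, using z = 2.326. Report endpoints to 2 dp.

Mean of replicates = 13.8286; sum of squared deviations = 12.6943; SE* = √(12.6943/6) = 1.4545
Margin = 2.326 × 1.4545 = 3.383
Interval: 13.9 ± 3.383

(10.52, 17.28)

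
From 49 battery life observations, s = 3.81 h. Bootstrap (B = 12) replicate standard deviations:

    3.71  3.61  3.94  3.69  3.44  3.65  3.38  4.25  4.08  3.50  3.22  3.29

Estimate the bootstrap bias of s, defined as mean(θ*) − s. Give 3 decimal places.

mean(θ*) = (3.71 + 3.61 + 3.94 + 3.69 + 3.44 + 3.65 + 3.38 + 4.25 + 4.08 + 3.50 + 3.22 + 3.29) / 12 = 3.6467
bias = 3.6467 − 3.81

bias = −0.163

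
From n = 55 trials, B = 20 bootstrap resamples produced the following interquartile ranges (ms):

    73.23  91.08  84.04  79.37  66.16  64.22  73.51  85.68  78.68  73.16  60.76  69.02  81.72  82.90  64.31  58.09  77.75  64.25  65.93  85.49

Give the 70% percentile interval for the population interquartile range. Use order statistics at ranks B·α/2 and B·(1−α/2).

(64.22, 84.04)

Sorted replicates: 58.09, 60.76, 64.22, 64.25, 64.31, 65.93, 66.16, 69.02, 73.16, 73.23, 73.51, 77.75, 78.68, 79.37, 81.72, 82.90, 84.04, 85.49, 85.68, 91.08
α = 0.30; lower rank = 20 × 0.150 = 3; upper rank = 20 × 0.850 = 17.
The 3rd smallest replicate is 64.22; the 17th is 84.04.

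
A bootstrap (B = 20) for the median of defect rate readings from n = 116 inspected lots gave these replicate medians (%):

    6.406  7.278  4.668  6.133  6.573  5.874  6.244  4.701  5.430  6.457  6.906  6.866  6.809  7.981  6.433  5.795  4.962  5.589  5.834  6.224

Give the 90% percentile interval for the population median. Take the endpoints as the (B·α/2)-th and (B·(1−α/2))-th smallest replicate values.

(4.668, 7.278)

Sorted replicates: 4.668, 4.701, 4.962, 5.430, 5.589, 5.795, 5.834, 5.874, 6.133, 6.224, 6.244, 6.406, 6.433, 6.457, 6.573, 6.809, 6.866, 6.906, 7.278, 7.981
α = 0.10; lower rank = 20 × 0.050 = 1; upper rank = 20 × 0.950 = 19.
The 1st smallest replicate is 4.668; the 19th is 7.278.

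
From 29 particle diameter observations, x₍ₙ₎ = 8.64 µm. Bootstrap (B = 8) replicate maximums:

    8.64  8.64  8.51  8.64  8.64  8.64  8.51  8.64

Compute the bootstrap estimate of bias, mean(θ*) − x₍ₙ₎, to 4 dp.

bias = −0.0325

mean(θ*) = (8.64 + 8.64 + 8.51 + 8.64 + 8.64 + 8.64 + 8.51 + 8.64) / 8 = 8.60750
bias = 8.60750 − 8.64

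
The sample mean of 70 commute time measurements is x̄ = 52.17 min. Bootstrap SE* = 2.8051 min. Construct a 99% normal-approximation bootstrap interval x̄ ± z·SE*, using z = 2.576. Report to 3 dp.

Margin = 2.576 × 2.8051 = 7.2259
Interval: 52.17 ± 7.2259

(44.944, 59.396)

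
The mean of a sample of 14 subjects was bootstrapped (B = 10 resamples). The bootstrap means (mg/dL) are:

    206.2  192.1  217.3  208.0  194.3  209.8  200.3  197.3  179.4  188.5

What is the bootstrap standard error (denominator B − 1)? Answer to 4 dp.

SE* = 11.3139

Bootstrap SE is the standard deviation of the 10 replicate means.
Mean of replicates: (206.2 + 192.1 + 217.3 + 208.0 + 194.3 + 209.8 + 200.3 + 197.3 + 179.4 + 188.5) / 10 = 1993.20000 / 10 = 199.32000
Sum of squared deviations: (+6.88000)² + (−7.22000)² + (+17.98000)² + (+8.68000)² + (−5.02000)² + (+10.48000)² + (+0.98000)² + (−2.02000)² + (−19.92000)² + (−10.82000)² = 1152.03600
Variance = 1152.03600 / 9 = 128.00400
SE* = √128.00400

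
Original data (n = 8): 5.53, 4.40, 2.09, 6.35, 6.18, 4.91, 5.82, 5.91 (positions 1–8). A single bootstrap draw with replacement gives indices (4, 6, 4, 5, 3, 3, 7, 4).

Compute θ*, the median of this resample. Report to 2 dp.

θ* = 6.00

Resample values: 6.35, 4.91, 6.35, 6.18, 2.09, 2.09, 5.82, 6.35.
Sorted: 2.09, 2.09, 4.91, 5.82, 6.18, 6.35, 6.35, 6.35
Median = average of the two middle values = 6.00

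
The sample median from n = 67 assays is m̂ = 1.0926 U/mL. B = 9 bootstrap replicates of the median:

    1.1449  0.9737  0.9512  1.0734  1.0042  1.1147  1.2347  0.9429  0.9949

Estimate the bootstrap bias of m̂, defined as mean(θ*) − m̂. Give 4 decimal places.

bias = −0.0443

mean(θ*) = (1.1449 + 0.9737 + 0.9512 + 1.0734 + 1.0042 + 1.1147 + 1.2347 + 0.9429 + 0.9949) / 9 = 1.04829
bias = 1.04829 − 1.0926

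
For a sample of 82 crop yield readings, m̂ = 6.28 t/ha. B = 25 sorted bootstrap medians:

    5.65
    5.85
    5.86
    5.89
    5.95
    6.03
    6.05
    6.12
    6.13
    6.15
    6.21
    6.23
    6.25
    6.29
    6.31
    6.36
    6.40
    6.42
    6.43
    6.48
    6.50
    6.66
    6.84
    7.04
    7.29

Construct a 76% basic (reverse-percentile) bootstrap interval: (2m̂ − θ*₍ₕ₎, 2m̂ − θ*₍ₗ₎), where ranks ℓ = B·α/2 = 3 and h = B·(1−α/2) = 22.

(5.90, 6.70)

Percentile endpoints at ranks 3 and 22: θ*₍3₎ = 5.86, θ*₍22₎ = 6.66.
Basic interval reflects these around m̂:
  lower = 2 × 6.28 − 6.66 = 5.90
  upper = 2 × 6.28 − 5.86 = 6.70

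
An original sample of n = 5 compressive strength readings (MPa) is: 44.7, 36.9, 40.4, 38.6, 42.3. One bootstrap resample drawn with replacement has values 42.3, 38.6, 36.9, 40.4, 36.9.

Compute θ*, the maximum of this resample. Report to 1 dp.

θ* = 42.3

Maximum = 42.3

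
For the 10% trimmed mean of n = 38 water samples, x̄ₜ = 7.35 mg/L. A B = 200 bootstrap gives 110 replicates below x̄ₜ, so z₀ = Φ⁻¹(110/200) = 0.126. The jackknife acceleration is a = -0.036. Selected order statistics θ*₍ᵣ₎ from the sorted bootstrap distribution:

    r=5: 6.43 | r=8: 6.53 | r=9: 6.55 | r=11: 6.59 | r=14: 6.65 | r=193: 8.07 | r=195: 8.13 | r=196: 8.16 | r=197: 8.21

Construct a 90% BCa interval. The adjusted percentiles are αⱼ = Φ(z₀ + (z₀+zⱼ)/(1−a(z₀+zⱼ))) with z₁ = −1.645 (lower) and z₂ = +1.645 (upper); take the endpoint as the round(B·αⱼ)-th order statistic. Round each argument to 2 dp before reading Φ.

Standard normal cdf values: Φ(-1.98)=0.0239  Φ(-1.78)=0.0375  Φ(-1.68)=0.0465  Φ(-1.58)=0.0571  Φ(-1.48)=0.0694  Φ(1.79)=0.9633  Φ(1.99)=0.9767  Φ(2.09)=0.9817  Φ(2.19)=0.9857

Lower: z₀ + z₁ = 0.126 + (-1.645) = -1.519; 1 − a(z₀+z₁) = 1 − (-0.036)(-1.519) = 0.9453; argument = 0.126 + (-1.519)/0.9453 = -1.4809 → -1.48.
α₁ = Φ(-1.48) = 0.0694; rank = round(200 × 0.0694) = 14; θ*₍14₎ = 6.65.
Upper: z₀ + z₂ = 1.771; 1 − a(z₀+z₂) = 1.0638; argument = 1.7909 → 1.79; α₂ = 0.9633; rank = 193; θ*₍193₎ = 8.07.

(6.65, 8.07)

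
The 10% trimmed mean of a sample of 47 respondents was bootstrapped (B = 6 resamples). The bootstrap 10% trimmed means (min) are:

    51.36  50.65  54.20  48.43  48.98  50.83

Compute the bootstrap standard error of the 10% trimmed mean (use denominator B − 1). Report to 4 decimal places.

SE* = 2.0399

Bootstrap SE is the standard deviation of the 6 replicate 10% trimmed means.
Mean of replicates: (51.36 + 50.65 + 54.20 + 48.43 + 48.98 + 50.83) / 6 = 304.45000 / 6 = 50.74167
Sum of squared deviations: (+0.61833)² + (−0.09167)² + (+3.45833)² + (−2.31167)² + (−1.76167)² + (+0.08833)² = 20.80588
Variance = 20.80588 / 5 = 4.16118
SE* = √4.16118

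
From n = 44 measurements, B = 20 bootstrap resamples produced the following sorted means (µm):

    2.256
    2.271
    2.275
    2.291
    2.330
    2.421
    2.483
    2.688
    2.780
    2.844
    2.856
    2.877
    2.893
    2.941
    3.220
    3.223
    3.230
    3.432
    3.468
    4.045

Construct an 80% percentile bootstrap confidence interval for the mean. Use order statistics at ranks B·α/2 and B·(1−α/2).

α = 0.20; lower rank = 20 × 0.100 = 2; upper rank = 20 × 0.900 = 18.
The 2nd smallest replicate is 2.271; the 18th is 3.432.

(2.271, 3.432)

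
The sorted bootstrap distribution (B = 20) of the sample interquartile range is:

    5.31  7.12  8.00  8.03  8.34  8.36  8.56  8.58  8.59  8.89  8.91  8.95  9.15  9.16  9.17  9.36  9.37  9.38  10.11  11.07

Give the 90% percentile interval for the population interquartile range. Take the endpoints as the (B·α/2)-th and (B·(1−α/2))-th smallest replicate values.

(5.31, 10.11)

α = 0.10; lower rank = 20 × 0.050 = 1; upper rank = 20 × 0.950 = 19.
The 1st smallest replicate is 5.31; the 19th is 10.11.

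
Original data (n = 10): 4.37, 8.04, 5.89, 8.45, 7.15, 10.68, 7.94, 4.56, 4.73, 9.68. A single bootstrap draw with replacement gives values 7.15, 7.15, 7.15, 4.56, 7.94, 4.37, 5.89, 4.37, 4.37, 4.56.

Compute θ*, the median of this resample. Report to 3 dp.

θ* = 5.225

Sorted: 4.37, 4.37, 4.37, 4.56, 4.56, 5.89, 7.15, 7.15, 7.15, 7.94
Median = average of the two middle values = 5.225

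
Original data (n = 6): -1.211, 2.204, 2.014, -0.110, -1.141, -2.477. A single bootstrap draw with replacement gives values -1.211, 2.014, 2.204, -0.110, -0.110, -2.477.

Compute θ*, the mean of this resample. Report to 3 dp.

Mean = ((-1.211) + 2.014 + 2.204 + (-0.110) + (-0.110) + (-2.477)) / 6 = 0.3100 / 6 = 0.052

θ* = 0.052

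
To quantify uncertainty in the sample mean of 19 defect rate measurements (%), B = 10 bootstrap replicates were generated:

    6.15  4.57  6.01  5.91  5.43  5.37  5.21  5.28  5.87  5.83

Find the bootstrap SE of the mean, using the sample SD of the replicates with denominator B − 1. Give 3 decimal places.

Bootstrap SE is the standard deviation of the 10 replicate means.
Mean of replicates: (6.15 + 4.57 + 6.01 + 5.91 + 5.43 + 5.37 + 5.21 + 5.28 + 5.87 + 5.83) / 10 = 55.6300 / 10 = 5.5630
Sum of squared deviations: (+0.5870)² + (−0.9930)² + (+0.4470)² + (+0.3470)² + (−0.1330)² + (−0.1930)² + (−0.3530)² + (−0.2830)² + (+0.3070)² + (+0.2670)² = 2.0760
Variance = 2.0760 / 9 = 0.2307
SE* = √0.2307

SE* = 0.480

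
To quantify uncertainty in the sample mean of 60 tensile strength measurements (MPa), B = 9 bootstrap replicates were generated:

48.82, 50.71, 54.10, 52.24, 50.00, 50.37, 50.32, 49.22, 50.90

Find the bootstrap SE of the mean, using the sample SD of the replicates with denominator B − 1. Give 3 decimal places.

Bootstrap SE is the standard deviation of the 9 replicate means.
Mean of replicates: (48.82 + 50.71 + 54.10 + 52.24 + 50.00 + 50.37 + 50.32 + 49.22 + 50.90) / 9 = 456.6800 / 9 = 50.7422
Sum of squared deviations: (−1.9222)² + (−0.0322)² + (+3.3578)² + (+1.4978)² + (−0.7422)² + (−0.3722)² + (−0.4222)² + (−1.5222)² + (+0.1578)² = 20.4238
Variance = 20.4238 / 8 = 2.5530
SE* = √2.5530

SE* = 1.598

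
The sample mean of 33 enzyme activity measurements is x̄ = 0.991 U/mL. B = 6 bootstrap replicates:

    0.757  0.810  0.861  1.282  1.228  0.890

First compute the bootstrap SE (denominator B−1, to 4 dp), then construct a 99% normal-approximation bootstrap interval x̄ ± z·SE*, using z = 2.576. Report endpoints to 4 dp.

(0.4114, 1.5706)

Mean of replicates = 0.9713; sum of squared deviations = 0.2531; SE* = √(0.2531/5) = 0.2250
Margin = 2.576 × 0.2250 = 0.57960
Interval: 0.991 ± 0.57960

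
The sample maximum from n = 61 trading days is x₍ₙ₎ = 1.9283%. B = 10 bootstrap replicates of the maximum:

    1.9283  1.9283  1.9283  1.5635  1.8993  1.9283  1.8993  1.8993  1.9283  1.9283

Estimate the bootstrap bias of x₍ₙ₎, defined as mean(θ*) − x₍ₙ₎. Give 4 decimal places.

mean(θ*) = (1.9283 + 1.9283 + 1.9283 + 1.5635 + 1.8993 + 1.9283 + 1.8993 + 1.8993 + 1.9283 + 1.9283) / 10 = 1.88312
bias = 1.88312 − 1.9283

bias = −0.0452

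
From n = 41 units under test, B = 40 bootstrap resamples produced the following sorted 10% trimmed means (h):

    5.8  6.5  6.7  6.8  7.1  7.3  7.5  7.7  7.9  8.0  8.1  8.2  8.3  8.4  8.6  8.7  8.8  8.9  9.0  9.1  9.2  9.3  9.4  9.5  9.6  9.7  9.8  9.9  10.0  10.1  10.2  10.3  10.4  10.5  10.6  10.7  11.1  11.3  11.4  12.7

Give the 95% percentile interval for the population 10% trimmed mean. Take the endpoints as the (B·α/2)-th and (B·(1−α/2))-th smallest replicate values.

(5.8, 11.4)

α = 0.05; lower rank = 40 × 0.025 = 1; upper rank = 40 × 0.975 = 39.
The 1st smallest replicate is 5.8; the 39th is 11.4.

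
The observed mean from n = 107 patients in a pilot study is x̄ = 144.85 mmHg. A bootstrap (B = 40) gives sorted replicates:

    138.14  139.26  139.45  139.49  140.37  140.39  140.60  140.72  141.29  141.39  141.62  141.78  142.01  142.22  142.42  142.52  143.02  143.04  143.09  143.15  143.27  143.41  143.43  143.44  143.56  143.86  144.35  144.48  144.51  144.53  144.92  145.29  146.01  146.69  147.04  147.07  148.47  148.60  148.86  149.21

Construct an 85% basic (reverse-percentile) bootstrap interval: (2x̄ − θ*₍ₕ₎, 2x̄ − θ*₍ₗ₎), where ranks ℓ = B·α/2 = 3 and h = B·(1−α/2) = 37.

(141.23, 150.25)

Percentile endpoints at ranks 3 and 37: θ*₍3₎ = 139.45, θ*₍37₎ = 148.47.
Basic interval reflects these around x̄:
  lower = 2 × 144.85 − 148.47 = 141.23
  upper = 2 × 144.85 − 139.45 = 150.25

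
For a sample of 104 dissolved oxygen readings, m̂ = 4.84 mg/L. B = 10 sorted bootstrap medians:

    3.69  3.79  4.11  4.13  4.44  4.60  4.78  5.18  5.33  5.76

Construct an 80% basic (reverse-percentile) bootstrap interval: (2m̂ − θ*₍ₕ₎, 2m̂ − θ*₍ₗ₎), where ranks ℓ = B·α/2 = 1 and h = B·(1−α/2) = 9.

(4.35, 5.99)

Percentile endpoints at ranks 1 and 9: θ*₍1₎ = 3.69, θ*₍9₎ = 5.33.
Basic interval reflects these around m̂:
  lower = 2 × 4.84 − 5.33 = 4.35
  upper = 2 × 4.84 − 3.69 = 5.99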